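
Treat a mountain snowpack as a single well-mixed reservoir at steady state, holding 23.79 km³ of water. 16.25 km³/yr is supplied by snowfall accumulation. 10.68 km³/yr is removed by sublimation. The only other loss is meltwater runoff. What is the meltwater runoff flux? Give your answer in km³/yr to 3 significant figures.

At steady state ΣF_in = ΣF_out.
ΣF_in = 16.250 km³/yr.
Meltwater runoff flux = ΣF_in − (10.68) = 16.250 − 10.68 = 5.570 km³/yr.

5.57 km³/yr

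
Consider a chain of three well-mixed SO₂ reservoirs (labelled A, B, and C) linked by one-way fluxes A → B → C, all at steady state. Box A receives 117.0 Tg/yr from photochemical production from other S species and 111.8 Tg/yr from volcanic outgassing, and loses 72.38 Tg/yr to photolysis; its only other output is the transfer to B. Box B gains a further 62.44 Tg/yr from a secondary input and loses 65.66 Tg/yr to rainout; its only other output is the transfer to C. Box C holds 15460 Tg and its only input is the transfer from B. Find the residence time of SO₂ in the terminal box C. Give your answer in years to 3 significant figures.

101 yr

Box A: F(A→B) = (117.0 + 111.8) − 72.38 = 156.42 Tg/yr.
Box B: F(B→C) = (156.42 + 62.44) − 65.66 = 153.20 Tg/yr.
Box C throughput = its input = 153.20 Tg/yr; τ = 15460 / 153.20 = 100.9 yr.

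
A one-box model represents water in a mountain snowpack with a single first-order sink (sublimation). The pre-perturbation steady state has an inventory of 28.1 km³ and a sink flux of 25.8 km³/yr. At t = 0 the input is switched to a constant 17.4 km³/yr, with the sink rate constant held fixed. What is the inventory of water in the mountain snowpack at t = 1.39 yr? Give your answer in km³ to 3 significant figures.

Residence time τ = M₀/F₀ = 1.089 yr. The eventual steady state is M_∞ = M₀·(F₁/F₀) = 28.1 × 17.4/25.8 = 18.951 km³.
The anomaly ΔM(t) = M(t) − M_∞ decays as ΔM₀·e^(−t/τ) with ΔM₀ = 28.1 − 18.951 = 9.149 km³.
At t = 1.39 yr, e^(−t/τ) = e^(−1.276) = 0.2791, so ΔM = 2.553 km³ and M = 18.951 + 2.553 = 21.504 km³.

21.5 km³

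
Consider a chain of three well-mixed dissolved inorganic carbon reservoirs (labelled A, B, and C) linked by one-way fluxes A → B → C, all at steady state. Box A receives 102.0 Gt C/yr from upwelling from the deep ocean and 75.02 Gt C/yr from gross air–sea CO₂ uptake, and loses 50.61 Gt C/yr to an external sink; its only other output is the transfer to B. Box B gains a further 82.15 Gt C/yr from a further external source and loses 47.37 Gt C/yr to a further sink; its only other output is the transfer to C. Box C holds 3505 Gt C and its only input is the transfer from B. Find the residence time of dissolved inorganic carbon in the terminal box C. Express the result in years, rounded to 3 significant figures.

Box A: F(A→B) = (102.0 + 75.02) − 50.61 = 126.41 Gt C/yr.
Box B: F(B→C) = (126.41 + 82.15) − 47.37 = 161.19 Gt C/yr.
Box C throughput = its input = 161.19 Gt C/yr; τ = 3505 / 161.19 = 21.74 yr.

21.7 yr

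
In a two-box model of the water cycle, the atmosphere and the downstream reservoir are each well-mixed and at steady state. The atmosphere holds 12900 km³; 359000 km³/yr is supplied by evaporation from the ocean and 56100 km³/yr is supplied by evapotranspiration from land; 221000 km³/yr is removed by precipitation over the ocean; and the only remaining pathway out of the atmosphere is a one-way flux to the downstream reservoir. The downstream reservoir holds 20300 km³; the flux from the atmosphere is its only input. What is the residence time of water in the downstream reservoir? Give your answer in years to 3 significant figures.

0.105 yr

Balance the atmosphere: ΣF_in = 359000 + 56100 = 415100 km³/yr.
Flux to the downstream reservoir = ΣF_in − (221000) = 194100 km³/yr.
At steady state the output of the downstream reservoir equals its input, 194100 km³/yr.
τ = M / F = 20300 / 194100 = 0.1046 yr.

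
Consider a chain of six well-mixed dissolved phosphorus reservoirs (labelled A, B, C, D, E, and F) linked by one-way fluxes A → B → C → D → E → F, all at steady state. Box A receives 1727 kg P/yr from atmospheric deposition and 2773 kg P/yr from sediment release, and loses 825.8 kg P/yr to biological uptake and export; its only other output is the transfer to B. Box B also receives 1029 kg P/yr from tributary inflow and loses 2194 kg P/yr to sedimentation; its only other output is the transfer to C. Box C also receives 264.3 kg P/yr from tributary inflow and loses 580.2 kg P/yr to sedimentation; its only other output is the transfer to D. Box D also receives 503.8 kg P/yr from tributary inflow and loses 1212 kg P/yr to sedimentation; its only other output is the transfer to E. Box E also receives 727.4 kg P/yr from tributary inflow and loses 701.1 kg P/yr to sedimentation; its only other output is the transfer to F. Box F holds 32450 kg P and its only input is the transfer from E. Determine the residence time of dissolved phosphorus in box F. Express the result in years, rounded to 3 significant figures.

21.5 yr

Box A: F(A→B) = (1727 + 2773) − 825.8 = 3674.2 kg P/yr.
Box B: F(B→C) = (3674.2 + 1029) − 2194 = 2509.2 kg P/yr.
Box C: F(C→D) = (2509.2 + 264.3) − 580.2 = 2193.3 kg P/yr.
Box D: F(D→E) = (2193.3 + 503.8) − 1212 = 1485.1 kg P/yr.
Box E: F(E→F) = (1485.1 + 727.4) − 701.1 = 1511.4 kg P/yr.
Box F throughput = its input = 1511.4 kg P/yr; τ = 32450 / 1511.4 = 21.47 yr.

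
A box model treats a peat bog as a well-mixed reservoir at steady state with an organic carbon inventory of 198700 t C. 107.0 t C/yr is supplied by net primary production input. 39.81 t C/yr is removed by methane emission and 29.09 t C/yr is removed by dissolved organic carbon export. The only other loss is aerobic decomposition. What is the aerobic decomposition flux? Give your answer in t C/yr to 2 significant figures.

38 t C/yr

At steady state ΣF_in = ΣF_out.
ΣF_in = 107.00 t C/yr.
Aerobic decomposition flux = ΣF_in − (39.81 + 29.09) = 107.00 − 68.90 = 38.10 t C/yr.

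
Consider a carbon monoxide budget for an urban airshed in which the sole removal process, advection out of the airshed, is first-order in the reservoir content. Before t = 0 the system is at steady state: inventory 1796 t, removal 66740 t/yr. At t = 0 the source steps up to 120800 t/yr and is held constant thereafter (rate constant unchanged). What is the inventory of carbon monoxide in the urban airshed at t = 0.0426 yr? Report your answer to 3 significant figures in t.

2950 t

The sink rate constant is k = F₀/M₀ = 66740/1796 = 37.16 yr⁻¹.
Solving dM/dt = F₁ − kM with M(0) = M₀ gives M(t) = F₁/k + (M₀ − F₁/k)·e^(−kt).
F₁/k = 120800/37.16 = 3250.8 t; kt = 37.16 × 0.0426 = 1.583, e^(−kt) = 0.2054.
M(0.0426) = 3250.8 + (1796 − 3250.8) × 0.2054 = 3250.8 − 298.7 = 2952.0 t.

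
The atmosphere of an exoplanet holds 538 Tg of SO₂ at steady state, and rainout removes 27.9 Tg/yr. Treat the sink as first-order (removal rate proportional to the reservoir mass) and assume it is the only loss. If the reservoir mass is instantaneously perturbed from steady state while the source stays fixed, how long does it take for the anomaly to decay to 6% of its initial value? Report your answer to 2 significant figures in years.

For a linear reservoir the anomaly decays as exp(−t/τ) with τ = M/F = 538/27.9 = 19.28 yr.
exp(−t/τ) = 0.06 ⇒ t = −τ ln(0.06) = 19.28 × 2.813 = 54.25 yr.

54 yr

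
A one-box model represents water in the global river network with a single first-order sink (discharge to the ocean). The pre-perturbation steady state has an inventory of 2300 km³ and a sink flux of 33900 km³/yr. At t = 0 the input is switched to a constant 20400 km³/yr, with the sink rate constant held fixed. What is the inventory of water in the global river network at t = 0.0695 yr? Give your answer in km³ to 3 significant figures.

The sink rate constant is k = F₀/M₀ = 33900/2300 = 14.74 yr⁻¹.
Solving dM/dt = F₁ − kM with M(0) = M₀ gives M(t) = F₁/k + (M₀ − F₁/k)·e^(−kt).
F₁/k = 20400/14.74 = 1384.1 km³; kt = 14.74 × 0.0695 = 1.024, e^(−kt) = 0.3590.
M(0.0695) = 1384.1 + (2300 − 1384.1) × 0.3590 = 1384.1 + 328.8 = 1712.9 km³.

1710 km³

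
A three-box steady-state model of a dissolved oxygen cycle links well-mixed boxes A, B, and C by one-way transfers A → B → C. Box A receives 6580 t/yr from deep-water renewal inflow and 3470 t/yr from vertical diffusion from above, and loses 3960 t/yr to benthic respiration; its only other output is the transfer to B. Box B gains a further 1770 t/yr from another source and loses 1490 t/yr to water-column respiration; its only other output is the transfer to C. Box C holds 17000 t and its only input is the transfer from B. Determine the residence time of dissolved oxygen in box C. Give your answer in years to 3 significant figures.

Box A: F(A→B) = (6580 + 3470) − 3960 = 6090.0 t/yr.
Box B: F(B→C) = (6090.0 + 1770) − 1490 = 6370.0 t/yr.
Box C throughput = its input = 6370.0 t/yr; τ = 17000 / 6370.0 = 2.669 yr.

2.67 yr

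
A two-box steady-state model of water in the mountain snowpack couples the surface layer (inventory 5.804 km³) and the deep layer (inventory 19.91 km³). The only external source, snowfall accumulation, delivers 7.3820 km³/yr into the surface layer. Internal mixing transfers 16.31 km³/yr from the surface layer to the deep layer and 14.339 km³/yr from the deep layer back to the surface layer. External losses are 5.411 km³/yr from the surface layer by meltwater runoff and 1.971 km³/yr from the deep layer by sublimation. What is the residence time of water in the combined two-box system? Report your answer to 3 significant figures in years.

3.48 yr

Treat the two boxes together as one reservoir: the mixing fluxes between them are internal recycling, so τ = ΣM / Σ(external losses).
M_total = 5.804 + 19.91 = 25.714 km³.
ΣF_external_out = 5.411 + 1.971 = 7.3820 km³/yr.
τ = M_total / ΣF_ext = 25.714 / 7.3820 = 3.483 yr.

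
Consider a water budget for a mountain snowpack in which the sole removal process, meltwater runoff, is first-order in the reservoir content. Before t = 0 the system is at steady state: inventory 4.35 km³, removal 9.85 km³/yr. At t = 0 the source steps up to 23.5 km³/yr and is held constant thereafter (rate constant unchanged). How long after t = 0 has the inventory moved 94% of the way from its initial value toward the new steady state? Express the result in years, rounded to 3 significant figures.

τ = M₀/F₀ = 4.35/9.85 = 0.4416 yr.
The remaining gap fraction is e^(−t/τ); 94% covered ⇒ e^(−t/τ) = 0.0600.
t = −τ ln(0.0600) = 0.4416 × 2.813 = 1.242 yr.

1.24 yr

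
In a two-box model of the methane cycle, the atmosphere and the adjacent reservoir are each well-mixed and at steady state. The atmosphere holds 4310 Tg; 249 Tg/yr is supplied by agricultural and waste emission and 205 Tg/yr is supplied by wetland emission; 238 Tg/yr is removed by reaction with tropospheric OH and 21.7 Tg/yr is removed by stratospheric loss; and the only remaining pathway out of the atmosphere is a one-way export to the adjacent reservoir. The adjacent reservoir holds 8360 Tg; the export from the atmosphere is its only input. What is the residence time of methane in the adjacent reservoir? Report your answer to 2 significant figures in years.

Balance the atmosphere: ΣF_in = 249 + 205 = 454.00 Tg/yr.
Export to the adjacent reservoir = ΣF_in − (238 + 21.7) = 194.30 Tg/yr.
At steady state the output of the adjacent reservoir equals its input, 194.30 Tg/yr.
τ = M / F = 8360 / 194.30 = 43.03 yr.

43 yr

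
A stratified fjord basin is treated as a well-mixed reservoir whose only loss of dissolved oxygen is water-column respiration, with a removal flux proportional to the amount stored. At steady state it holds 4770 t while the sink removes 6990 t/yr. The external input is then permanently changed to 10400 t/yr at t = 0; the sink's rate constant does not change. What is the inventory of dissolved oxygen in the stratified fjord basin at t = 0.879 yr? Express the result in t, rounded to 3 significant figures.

τ = M₀/F₀ = 4770/6990 = 0.6824 yr; rate constant k = 1/τ.
New steady state M_∞ = F₁/k = F₁·τ = 10400 × 0.6824 = 7097.0 t.
M(t) = M_∞ + (M₀ − M_∞)·e^(−t/τ); t/τ = 0.879/0.6824 = 1.288, so e^(−t/τ) = 0.2758.
M(t) = 7097.0 − 2327 × 0.2758 = 6455.2 t.

6460 t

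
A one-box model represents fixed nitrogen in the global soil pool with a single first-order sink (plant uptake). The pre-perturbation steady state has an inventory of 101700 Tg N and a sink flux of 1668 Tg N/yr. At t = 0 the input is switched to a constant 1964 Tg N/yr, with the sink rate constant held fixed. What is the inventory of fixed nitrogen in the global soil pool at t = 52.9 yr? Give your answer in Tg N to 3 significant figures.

112000 Tg N

Residence time τ = M₀/F₀ = 60.97 yr. The eventual steady state is M_∞ = M₀·(F₁/F₀) = 101700 × 1964/1668 = 119750 Tg N.
The anomaly ΔM(t) = M(t) − M_∞ decays as ΔM₀·e^(−t/τ) with ΔM₀ = 101700 − 119750 = −18050 Tg N.
At t = 52.9 yr, e^(−t/τ) = e^(−0.8676) = 0.4199, so ΔM = −7579 Tg N and M = 119750 − 7579 = 112170 Tg N.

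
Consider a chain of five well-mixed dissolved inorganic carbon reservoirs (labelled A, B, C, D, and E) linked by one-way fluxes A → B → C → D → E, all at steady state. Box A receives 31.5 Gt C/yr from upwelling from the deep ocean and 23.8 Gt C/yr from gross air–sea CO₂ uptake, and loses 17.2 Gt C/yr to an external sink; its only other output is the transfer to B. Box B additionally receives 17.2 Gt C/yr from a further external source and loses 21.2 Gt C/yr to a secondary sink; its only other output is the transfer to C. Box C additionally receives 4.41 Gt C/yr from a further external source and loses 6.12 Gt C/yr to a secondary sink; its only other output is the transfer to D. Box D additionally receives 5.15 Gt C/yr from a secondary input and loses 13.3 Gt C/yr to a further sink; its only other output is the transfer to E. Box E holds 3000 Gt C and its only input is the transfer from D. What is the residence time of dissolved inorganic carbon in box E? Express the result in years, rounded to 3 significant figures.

Box A: F(A→B) = (31.5 + 23.8) − 17.2 = 38.100 Gt C/yr.
Box B: F(B→C) = (38.100 + 17.2) − 21.2 = 34.100 Gt C/yr.
Box C: F(C→D) = (34.100 + 4.41) − 6.12 = 32.390 Gt C/yr.
Box D: F(D→E) = (32.390 + 5.15) − 13.3 = 24.240 Gt C/yr.
Box E throughput = its input = 24.240 Gt C/yr; τ = 3000 / 24.240 = 123.8 yr.

124 yr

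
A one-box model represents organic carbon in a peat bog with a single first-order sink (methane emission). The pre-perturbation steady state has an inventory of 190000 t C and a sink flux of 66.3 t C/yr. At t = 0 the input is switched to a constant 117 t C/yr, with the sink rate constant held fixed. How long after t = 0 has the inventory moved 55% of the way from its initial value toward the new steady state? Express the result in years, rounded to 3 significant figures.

2290 yr

τ = M₀/F₀ = 190000/66.3 = 2866 yr.
The remaining gap fraction is e^(−t/τ); 55% covered ⇒ e^(−t/τ) = 0.450.
t = −τ ln(0.450) = 2866 × 0.7985 = 2288 yr.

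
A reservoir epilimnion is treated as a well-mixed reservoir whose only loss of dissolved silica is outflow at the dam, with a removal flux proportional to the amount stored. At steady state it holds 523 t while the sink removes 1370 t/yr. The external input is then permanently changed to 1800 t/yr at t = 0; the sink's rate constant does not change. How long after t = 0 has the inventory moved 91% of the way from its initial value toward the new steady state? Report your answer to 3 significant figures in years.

0.919 yr

τ = M₀/F₀ = 523/1370 = 0.3818 yr.
The remaining gap fraction is e^(−t/τ); 91% covered ⇒ e^(−t/τ) = 0.0900.
t = −τ ln(0.0900) = 0.3818 × 2.408 = 0.9192 yr.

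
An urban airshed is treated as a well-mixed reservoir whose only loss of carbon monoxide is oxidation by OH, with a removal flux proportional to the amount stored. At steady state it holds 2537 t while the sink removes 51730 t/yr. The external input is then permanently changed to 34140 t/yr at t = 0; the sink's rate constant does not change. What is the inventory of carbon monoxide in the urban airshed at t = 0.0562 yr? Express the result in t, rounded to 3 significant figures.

1950 t

The sink rate constant is k = F₀/M₀ = 51730/2537 = 20.39 yr⁻¹.
Solving dM/dt = F₁ − kM with M(0) = M₀ gives M(t) = F₁/k + (M₀ − F₁/k)·e^(−kt).
F₁/k = 34140/20.39 = 1674.3 t; kt = 20.39 × 0.0562 = 1.146, e^(−kt) = 0.3179.
M(0.0562) = 1674.3 + (2537 − 1674.3) × 0.3179 = 1674.3 + 274.3 = 1948.6 t.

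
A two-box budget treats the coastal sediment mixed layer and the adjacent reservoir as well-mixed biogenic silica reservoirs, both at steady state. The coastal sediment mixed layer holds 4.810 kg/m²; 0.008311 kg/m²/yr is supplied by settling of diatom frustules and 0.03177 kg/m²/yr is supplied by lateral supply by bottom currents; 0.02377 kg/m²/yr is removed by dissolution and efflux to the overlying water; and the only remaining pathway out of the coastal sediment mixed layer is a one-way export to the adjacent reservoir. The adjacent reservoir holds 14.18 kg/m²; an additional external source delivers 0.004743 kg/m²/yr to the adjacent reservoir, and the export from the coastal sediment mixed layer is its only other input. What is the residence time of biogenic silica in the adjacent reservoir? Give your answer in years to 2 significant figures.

670 yr

Balance the coastal sediment mixed layer: ΣF_in = 0.008311 + 0.03177 = 0.040081 kg/m²/yr.
Export to the adjacent reservoir = ΣF_in − (0.02377) = 0.016311 kg/m²/yr.
Total input to the adjacent reservoir = 0.016311 + 0.004743 = 0.021054 kg/m²/yr; at steady state this equals its total output.
τ = M / F = 14.18 / 0.021054 = 673.5 yr.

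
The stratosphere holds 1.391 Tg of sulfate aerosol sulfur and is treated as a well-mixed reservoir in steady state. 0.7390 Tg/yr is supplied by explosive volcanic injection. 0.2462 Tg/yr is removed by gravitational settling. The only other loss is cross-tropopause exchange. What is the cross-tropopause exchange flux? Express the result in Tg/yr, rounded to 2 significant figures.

At steady state ΣF_in = ΣF_out.
ΣF_in = 0.73900 Tg/yr.
Cross-tropopause exchange flux = ΣF_in − (0.2462) = 0.73900 − 0.2462 = 0.4928 Tg/yr.

0.49 Tg/yr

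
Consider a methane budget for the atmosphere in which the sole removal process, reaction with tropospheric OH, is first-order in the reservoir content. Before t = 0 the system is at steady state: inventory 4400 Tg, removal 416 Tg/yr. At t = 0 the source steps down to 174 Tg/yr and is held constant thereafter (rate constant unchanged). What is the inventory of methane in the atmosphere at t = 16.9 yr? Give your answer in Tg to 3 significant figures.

τ = M₀/F₀ = 4400/416 = 10.58 yr; rate constant k = 1/τ.
New steady state M_∞ = F₁/k = F₁·τ = 174 × 10.58 = 1840.4 Tg.
M(t) = M_∞ + (M₀ − M_∞)·e^(−t/τ); t/τ = 16.9/10.58 = 1.598, so e^(−t/τ) = 0.2023.
M(t) = 1840.4 + 2560 × 0.2023 = 2358.3 Tg.

2360 Tg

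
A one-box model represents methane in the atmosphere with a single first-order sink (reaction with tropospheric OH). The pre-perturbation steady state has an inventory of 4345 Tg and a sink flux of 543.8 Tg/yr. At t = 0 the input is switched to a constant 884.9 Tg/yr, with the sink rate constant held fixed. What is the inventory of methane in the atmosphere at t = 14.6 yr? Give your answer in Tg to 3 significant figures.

6630 Tg

The sink rate constant is k = F₀/M₀ = 543.8/4345 = 0.1252 yr⁻¹.
Solving dM/dt = F₁ − kM with M(0) = M₀ gives M(t) = F₁/k + (M₀ − F₁/k)·e^(−kt).
F₁/k = 884.9/0.1252 = 7070.4 Tg; kt = 0.1252 × 14.6 = 1.827, e^(−kt) = 0.1609.
M(14.6) = 7070.4 + (4345 − 7070.4) × 0.1609 = 7070.4 − 438.4 = 6632.0 Tg.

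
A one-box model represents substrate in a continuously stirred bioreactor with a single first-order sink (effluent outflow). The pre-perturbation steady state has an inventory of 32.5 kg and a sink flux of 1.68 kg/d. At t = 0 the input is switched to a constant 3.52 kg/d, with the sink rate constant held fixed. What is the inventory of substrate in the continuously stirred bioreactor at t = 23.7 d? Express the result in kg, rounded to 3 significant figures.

57.6 kg

The sink rate constant is k = F₀/M₀ = 1.68/32.5 = 0.05169 d⁻¹.
Solving dM/dt = F₁ − kM with M(0) = M₀ gives M(t) = F₁/k + (M₀ − F₁/k)·e^(−kt).
F₁/k = 3.52/0.05169 = 68.095 kg; kt = 0.05169 × 23.7 = 1.225, e^(−kt) = 0.2937.
M(23.7) = 68.095 + (32.5 − 68.095) × 0.2937 = 68.095 − 10.46 = 57.640 kg.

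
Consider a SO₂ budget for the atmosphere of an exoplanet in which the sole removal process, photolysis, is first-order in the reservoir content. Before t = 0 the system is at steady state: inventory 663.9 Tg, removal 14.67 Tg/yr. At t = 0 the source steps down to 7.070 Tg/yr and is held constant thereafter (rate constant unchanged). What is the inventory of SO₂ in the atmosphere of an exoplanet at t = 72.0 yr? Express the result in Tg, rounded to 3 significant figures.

τ = M₀/F₀ = 663.9/14.67 = 45.26 yr; rate constant k = 1/τ.
New steady state M_∞ = F₁/k = F₁·τ = 7.070 × 45.26 = 319.96 Tg.
M(t) = M_∞ + (M₀ − M_∞)·e^(−t/τ); t/τ = 72.0/45.26 = 1.591, so e^(−t/τ) = 0.2037.
M(t) = 319.96 + 343.9 × 0.2037 = 390.03 Tg.

390 Tg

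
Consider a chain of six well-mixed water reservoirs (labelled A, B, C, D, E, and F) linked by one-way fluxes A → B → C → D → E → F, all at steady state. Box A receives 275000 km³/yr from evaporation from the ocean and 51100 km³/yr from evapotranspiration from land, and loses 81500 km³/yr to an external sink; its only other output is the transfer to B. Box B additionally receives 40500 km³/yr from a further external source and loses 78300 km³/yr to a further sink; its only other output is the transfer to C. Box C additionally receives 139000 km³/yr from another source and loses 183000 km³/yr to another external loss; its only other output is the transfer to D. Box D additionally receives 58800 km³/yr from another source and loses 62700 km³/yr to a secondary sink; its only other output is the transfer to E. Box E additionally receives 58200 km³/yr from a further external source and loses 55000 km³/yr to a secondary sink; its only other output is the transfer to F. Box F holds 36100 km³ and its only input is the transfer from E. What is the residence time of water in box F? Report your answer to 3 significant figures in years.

0.223 yr

Box A: F(A→B) = (275000 + 51100) − 81500 = 244600 km³/yr.
Box B: F(B→C) = (244600 + 40500) − 78300 = 206800 km³/yr.
Box C: F(C→D) = (206800 + 139000) − 183000 = 162800 km³/yr.
Box D: F(D→E) = (162800 + 58800) − 62700 = 158900 km³/yr.
Box E: F(E→F) = (158900 + 58200) − 55000 = 162100 km³/yr.
Box F throughput = its input = 162100 km³/yr; τ = 36100 / 162100 = 0.2227 yr.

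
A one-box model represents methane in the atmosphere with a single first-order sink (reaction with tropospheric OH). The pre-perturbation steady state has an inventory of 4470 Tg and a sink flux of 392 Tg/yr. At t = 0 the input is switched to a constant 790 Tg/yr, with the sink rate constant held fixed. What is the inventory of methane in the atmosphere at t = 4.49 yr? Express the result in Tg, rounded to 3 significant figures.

5950 Tg

The sink rate constant is k = F₀/M₀ = 392/4470 = 0.08770 yr⁻¹.
Solving dM/dt = F₁ − kM with M(0) = M₀ gives M(t) = F₁/k + (M₀ − F₁/k)·e^(−kt).
F₁/k = 790/0.08770 = 9008.4 Tg; kt = 0.08770 × 4.49 = 0.3938, e^(−kt) = 0.6745.
M(4.49) = 9008.4 + (4470 − 9008.4) × 0.6745 = 9008.4 − 3061 = 5947.2 Tg.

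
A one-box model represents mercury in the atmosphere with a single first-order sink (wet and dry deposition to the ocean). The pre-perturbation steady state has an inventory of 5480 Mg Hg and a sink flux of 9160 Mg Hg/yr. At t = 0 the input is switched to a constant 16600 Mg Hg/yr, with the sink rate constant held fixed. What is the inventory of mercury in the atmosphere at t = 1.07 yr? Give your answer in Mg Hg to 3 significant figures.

The sink rate constant is k = F₀/M₀ = 9160/5480 = 1.672 yr⁻¹.
Solving dM/dt = F₁ − kM with M(0) = M₀ gives M(t) = F₁/k + (M₀ − F₁/k)·e^(−kt).
F₁/k = 16600/1.672 = 9931.0 Mg Hg; kt = 1.672 × 1.07 = 1.789, e^(−kt) = 0.1672.
M(1.07) = 9931.0 + (5480 − 9931.0) × 0.1672 = 9931.0 − 744.2 = 9186.8 Mg Hg.

9190 Mg Hg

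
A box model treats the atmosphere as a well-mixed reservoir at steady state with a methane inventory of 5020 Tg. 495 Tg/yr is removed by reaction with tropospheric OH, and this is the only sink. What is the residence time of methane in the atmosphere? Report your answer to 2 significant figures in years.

τ = M / F = 5020 / 495 = 10.14 yr.

10 yr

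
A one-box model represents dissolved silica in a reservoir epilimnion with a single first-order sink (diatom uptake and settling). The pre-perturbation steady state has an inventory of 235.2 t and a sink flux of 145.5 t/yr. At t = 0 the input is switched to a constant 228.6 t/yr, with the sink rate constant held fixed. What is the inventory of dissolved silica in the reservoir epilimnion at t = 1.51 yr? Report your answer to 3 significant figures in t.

317 t

τ = M₀/F₀ = 235.2/145.5 = 1.616 yr; rate constant k = 1/τ.
New steady state M_∞ = F₁/k = F₁·τ = 228.6 × 1.616 = 369.53 t.
M(t) = M_∞ + (M₀ − M_∞)·e^(−t/τ); t/τ = 1.51/1.616 = 0.9341, so e^(−t/τ) = 0.3929.
M(t) = 369.53 − 134.3 × 0.3929 = 316.75 t.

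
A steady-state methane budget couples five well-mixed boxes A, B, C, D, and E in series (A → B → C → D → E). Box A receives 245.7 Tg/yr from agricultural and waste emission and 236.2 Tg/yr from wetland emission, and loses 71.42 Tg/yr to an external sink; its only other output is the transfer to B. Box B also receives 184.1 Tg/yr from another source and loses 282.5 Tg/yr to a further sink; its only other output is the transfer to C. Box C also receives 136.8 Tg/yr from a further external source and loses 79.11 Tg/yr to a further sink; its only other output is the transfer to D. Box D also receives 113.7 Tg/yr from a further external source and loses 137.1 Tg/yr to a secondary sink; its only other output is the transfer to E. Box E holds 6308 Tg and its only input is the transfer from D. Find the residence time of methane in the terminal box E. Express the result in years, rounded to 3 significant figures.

18.2 yr

Box A: F(A→B) = (245.7 + 236.2) − 71.42 = 410.48 Tg/yr.
Box B: F(B→C) = (410.48 + 184.1) − 282.5 = 312.08 Tg/yr.
Box C: F(C→D) = (312.08 + 136.8) − 79.11 = 369.77 Tg/yr.
Box D: F(D→E) = (369.77 + 113.7) − 137.1 = 346.37 Tg/yr.
Box E throughput = its input = 346.37 Tg/yr; τ = 6308 / 346.37 = 18.21 yr.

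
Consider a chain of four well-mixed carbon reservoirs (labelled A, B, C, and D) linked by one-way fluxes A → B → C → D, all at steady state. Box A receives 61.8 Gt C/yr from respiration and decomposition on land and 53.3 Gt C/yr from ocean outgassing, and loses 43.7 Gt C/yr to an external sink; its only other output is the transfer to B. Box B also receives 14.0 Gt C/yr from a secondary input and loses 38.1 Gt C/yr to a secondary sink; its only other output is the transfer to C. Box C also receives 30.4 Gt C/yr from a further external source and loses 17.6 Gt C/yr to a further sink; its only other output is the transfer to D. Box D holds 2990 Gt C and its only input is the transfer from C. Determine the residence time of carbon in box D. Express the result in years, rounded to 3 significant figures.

Box A: F(A→B) = (61.8 + 53.3) − 43.7 = 71.400 Gt C/yr.
Box B: F(B→C) = (71.400 + 14.0) − 38.1 = 47.300 Gt C/yr.
Box C: F(C→D) = (47.300 + 30.4) − 17.6 = 60.100 Gt C/yr.
Box D throughput = its input = 60.100 Gt C/yr; τ = 2990 / 60.100 = 49.75 yr.

49.8 yr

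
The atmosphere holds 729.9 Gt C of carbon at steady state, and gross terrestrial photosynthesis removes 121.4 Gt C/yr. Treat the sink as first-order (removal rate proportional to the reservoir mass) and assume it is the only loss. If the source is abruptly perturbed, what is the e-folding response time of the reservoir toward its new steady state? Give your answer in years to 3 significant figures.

For a linear reservoir the response time equals the residence time τ = M/F.
τ = 729.9 / 121.4 = 6.012 yr.

6.01 yr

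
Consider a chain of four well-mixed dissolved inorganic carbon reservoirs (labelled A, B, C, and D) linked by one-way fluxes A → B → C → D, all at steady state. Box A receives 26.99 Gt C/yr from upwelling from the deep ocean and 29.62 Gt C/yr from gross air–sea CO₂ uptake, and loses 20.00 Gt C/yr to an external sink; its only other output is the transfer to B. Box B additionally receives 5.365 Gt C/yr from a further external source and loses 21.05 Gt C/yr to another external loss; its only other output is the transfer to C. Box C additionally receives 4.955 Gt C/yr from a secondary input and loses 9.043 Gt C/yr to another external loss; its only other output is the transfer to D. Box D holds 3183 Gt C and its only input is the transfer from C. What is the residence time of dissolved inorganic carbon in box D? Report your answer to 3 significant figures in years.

189 yr

Box A: F(A→B) = (26.99 + 29.62) − 20.00 = 36.610 Gt C/yr.
Box B: F(B→C) = (36.610 + 5.365) − 21.05 = 20.925 Gt C/yr.
Box C: F(C→D) = (20.925 + 4.955) − 9.043 = 16.837 Gt C/yr.
Box D throughput = its input = 16.837 Gt C/yr; τ = 3183 / 16.837 = 189.0 yr.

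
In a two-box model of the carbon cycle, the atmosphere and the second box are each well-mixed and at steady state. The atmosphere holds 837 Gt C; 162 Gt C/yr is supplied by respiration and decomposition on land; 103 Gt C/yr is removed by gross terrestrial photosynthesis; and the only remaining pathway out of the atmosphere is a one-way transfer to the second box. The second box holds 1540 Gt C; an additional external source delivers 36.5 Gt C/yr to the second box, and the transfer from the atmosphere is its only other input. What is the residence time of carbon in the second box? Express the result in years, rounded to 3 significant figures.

16.1 yr

Balance the atmosphere: ΣF_in = 162.00 Gt C/yr.
Transfer to the second box = ΣF_in − (103) = 59.000 Gt C/yr.
Total input to the second box = 59.000 + 36.5 = 95.500 Gt C/yr; at steady state this equals its total output.
τ = M / F = 1540 / 95.500 = 16.13 yr.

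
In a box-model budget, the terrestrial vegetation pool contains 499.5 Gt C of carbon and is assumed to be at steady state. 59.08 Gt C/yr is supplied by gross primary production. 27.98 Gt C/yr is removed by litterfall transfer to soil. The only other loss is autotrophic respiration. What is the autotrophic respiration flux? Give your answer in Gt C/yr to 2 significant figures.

At steady state ΣF_in = ΣF_out.
ΣF_in = 59.080 Gt C/yr.
Autotrophic respiration flux = ΣF_in − (27.98) = 59.080 − 27.98 = 31.10 Gt C/yr.

31 Gt C/yr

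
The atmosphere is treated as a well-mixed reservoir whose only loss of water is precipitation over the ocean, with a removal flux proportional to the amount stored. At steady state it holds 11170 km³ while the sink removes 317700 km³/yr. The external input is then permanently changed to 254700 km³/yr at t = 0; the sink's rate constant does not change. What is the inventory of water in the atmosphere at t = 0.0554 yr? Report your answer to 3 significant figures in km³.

9410 km³

The sink rate constant is k = F₀/M₀ = 317700/11170 = 28.44 yr⁻¹.
Solving dM/dt = F₁ − kM with M(0) = M₀ gives M(t) = F₁/k + (M₀ − F₁/k)·e^(−kt).
F₁/k = 254700/28.44 = 8955.0 km³; kt = 28.44 × 0.0554 = 1.576, e^(−kt) = 0.2069.
M(0.0554) = 8955.0 + (11170 − 8955.0) × 0.2069 = 8955.0 + 458.2 = 9413.2 km³.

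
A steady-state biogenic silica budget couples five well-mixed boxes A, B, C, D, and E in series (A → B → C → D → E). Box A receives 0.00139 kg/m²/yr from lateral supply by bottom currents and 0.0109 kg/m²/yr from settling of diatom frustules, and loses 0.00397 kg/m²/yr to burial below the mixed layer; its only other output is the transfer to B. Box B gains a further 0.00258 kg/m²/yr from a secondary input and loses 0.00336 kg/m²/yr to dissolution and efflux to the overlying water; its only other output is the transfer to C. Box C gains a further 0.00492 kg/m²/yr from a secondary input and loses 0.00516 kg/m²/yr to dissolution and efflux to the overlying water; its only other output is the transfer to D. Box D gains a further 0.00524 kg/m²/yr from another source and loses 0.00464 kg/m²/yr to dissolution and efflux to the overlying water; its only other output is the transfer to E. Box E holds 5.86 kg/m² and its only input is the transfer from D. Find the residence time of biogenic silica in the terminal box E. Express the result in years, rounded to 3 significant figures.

Box A: F(A→B) = (0.00139 + 0.0109) − 0.00397 = 0.0083200 kg/m²/yr.
Box B: F(B→C) = (0.0083200 + 0.00258) − 0.00336 = 0.0075400 kg/m²/yr.
Box C: F(C→D) = (0.0075400 + 0.00492) − 0.00516 = 0.0073000 kg/m²/yr.
Box D: F(D→E) = (0.0073000 + 0.00524) − 0.00464 = 0.0079000 kg/m²/yr.
Box E throughput = its input = 0.0079000 kg/m²/yr; τ = 5.86 / 0.0079000 = 741.8 yr.

742 yr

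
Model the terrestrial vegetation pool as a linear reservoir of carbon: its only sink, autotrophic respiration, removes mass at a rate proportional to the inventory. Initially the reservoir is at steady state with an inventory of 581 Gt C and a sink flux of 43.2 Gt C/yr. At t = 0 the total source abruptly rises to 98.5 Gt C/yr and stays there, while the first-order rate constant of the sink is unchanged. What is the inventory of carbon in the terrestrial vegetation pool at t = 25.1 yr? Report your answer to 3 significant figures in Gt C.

1210 Gt C

τ = M₀/F₀ = 581/43.2 = 13.45 yr; rate constant k = 1/τ.
New steady state M_∞ = F₁/k = F₁·τ = 98.5 × 13.45 = 1324.7 Gt C.
M(t) = M_∞ + (M₀ − M_∞)·e^(−t/τ); t/τ = 25.1/13.45 = 1.866, so e^(−t/τ) = 0.1547.
M(t) = 1324.7 − 743.7 × 0.1547 = 1209.7 Gt C.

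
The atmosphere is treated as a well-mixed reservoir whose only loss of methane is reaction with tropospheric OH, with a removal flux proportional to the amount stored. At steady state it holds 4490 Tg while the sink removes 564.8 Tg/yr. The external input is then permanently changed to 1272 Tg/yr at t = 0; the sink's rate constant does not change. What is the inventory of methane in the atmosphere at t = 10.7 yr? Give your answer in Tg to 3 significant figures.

8650 Tg

The sink rate constant is k = F₀/M₀ = 564.8/4490 = 0.1258 yr⁻¹.
Solving dM/dt = F₁ − kM with M(0) = M₀ gives M(t) = F₁/k + (M₀ − F₁/k)·e^(−kt).
F₁/k = 1272/0.1258 = 10112 Tg; kt = 0.1258 × 10.7 = 1.346, e^(−kt) = 0.2603.
M(10.7) = 10112 + (4490 − 10112) × 0.2603 = 10112 − 1463 = 8648.7 Tg.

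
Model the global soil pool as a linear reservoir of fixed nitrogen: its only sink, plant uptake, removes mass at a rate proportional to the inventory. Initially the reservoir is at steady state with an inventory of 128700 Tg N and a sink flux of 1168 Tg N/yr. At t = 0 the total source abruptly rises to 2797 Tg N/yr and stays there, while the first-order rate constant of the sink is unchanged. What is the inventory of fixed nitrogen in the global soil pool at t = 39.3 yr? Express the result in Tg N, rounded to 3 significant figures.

183000 Tg N

τ = M₀/F₀ = 128700/1168 = 110.2 yr; rate constant k = 1/τ.
New steady state M_∞ = F₁/k = F₁·τ = 2797 × 110.2 = 308200 Tg N.
M(t) = M_∞ + (M₀ − M_∞)·e^(−t/τ); t/τ = 39.3/110.2 = 0.3567, so e^(−t/τ) = 0.7000.
M(t) = 308200 − 179500 × 0.7000 = 182550 Tg N.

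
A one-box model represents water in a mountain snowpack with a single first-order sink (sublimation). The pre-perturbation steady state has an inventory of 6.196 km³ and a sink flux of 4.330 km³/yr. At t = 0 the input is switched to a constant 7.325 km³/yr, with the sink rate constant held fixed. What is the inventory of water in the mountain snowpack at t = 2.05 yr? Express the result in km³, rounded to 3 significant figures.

The sink rate constant is k = F₀/M₀ = 4.330/6.196 = 0.6988 yr⁻¹.
Solving dM/dt = F₁ − kM with M(0) = M₀ gives M(t) = F₁/k + (M₀ − F₁/k)·e^(−kt).
F₁/k = 7.325/0.6988 = 10.482 km³; kt = 0.6988 × 2.05 = 1.433, e^(−kt) = 0.2387.
M(2.05) = 10.482 + (6.196 − 10.482) × 0.2387 = 10.482 − 1.023 = 9.4588 km³.

9.46 km³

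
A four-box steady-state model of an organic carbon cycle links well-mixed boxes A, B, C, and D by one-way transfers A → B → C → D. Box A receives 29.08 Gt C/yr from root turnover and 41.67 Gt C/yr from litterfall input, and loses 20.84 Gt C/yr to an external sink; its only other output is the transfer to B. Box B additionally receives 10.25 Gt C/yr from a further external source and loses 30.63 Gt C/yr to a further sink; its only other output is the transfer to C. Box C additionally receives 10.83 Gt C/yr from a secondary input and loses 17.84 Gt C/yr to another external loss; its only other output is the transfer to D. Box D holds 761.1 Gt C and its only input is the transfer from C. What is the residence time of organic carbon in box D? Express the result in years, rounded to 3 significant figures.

33.8 yr

Box A: F(A→B) = (29.08 + 41.67) − 20.84 = 49.910 Gt C/yr.
Box B: F(B→C) = (49.910 + 10.25) − 30.63 = 29.530 Gt C/yr.
Box C: F(C→D) = (29.530 + 10.83) − 17.84 = 22.520 Gt C/yr.
Box D throughput = its input = 22.520 Gt C/yr; τ = 761.1 / 22.520 = 33.80 yr.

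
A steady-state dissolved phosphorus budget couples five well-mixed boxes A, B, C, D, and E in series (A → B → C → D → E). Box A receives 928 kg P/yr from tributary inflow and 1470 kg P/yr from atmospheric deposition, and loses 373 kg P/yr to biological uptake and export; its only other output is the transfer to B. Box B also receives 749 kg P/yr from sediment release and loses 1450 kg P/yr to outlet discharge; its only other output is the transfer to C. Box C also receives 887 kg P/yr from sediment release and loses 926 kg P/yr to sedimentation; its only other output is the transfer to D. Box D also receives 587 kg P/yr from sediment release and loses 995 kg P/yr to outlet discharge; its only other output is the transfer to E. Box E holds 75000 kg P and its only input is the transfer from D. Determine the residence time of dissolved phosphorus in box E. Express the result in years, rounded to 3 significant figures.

Box A: F(A→B) = (928 + 1470) − 373 = 2025.0 kg P/yr.
Box B: F(B→C) = (2025.0 + 749) − 1450 = 1324.0 kg P/yr.
Box C: F(C→D) = (1324.0 + 887) − 926 = 1285.0 kg P/yr.
Box D: F(D→E) = (1285.0 + 587) − 995 = 877.00 kg P/yr.
Box E throughput = its input = 877.00 kg P/yr; τ = 75000 / 877.00 = 85.52 yr.

85.5 yr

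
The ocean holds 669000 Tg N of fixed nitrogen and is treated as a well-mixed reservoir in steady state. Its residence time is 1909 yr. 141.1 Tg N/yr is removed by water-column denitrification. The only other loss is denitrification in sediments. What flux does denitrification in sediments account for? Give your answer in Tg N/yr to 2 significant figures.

Total removal F = M/τ = 669000 / 1909 = 350.4 Tg N/yr.
Denitrification in sediments = F − (141.1) = 350.4 − 141.1 = 209.3 Tg N/yr.

210 Tg N/yr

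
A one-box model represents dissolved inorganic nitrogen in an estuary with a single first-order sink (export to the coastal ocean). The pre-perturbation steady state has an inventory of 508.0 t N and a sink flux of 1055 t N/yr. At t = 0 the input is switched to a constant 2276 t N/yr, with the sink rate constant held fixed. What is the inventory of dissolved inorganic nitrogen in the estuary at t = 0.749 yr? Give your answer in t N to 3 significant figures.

Residence time τ = M₀/F₀ = 0.4815 yr. The eventual steady state is M_∞ = M₀·(F₁/F₀) = 508.0 × 2276/1055 = 1095.9 t N.
The anomaly ΔM(t) = M(t) − M_∞ decays as ΔM₀·e^(−t/τ) with ΔM₀ = 508.0 − 1095.9 = −587.9 t N.
At t = 0.749 yr, e^(−t/τ) = e^(−1.556) = 0.2111, so ΔM = −124.1 t N and M = 1095.9 − 124.1 = 971.83 t N.

972 t N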